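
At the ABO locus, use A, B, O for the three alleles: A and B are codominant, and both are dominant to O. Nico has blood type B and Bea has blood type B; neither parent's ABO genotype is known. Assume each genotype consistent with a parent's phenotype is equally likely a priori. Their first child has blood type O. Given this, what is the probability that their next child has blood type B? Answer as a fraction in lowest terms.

Possible genotypes: Nico ∈ {BB, BO}; Bea ∈ {BB, BO}.
Weight each parental genotype pair by prior × P(type-O child):
  BO × BO: posterior weight 1; P(next child type B) = 3/4.
Weighted sum = 3/4.

3/4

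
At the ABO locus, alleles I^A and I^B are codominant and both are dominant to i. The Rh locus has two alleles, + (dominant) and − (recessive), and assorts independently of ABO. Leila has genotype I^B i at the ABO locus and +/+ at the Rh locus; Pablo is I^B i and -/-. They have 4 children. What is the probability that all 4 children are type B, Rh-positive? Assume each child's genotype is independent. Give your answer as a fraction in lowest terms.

81/256

ABO cross I^B i × I^B i → 1/4 O, 3/4 B.
Rh cross +/+ × -/- → 1 Rh+; so P(type B, Rh-positive) = 3/4 × 1 = 3/4 per child.
All 4 independent: (3/4)^4 = 81/256.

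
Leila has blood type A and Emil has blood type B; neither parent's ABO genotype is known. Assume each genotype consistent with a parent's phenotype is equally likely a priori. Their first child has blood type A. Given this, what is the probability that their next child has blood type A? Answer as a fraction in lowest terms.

Possible genotypes: Leila ∈ {AA, AO}; Emil ∈ {BB, BO}.
Weight each parental genotype pair by prior × P(type-A child):
  AA × BO: posterior weight 2/3; P(next child type A) = 1/2.
  AO × BO: posterior weight 1/3; P(next child type A) = 1/4.
Weighted sum = 5/12.

5/12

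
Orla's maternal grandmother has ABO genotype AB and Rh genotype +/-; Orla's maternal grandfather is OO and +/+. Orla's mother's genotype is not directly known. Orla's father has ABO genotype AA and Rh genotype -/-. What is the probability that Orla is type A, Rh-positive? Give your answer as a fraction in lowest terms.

Orla's mother's ABO genotype from AB × OO: 1/2 AO, 1/2 BO.
Crossing each possibility with the father AA and summing P(type A): 1/2·1 + 1/2·1/2 = 3/4.
Similarly for Rh via the mother's Rh distribution: P(Rh+) = 3/4.
Independent loci: 3/4 × 3/4 = 9/16.

9/16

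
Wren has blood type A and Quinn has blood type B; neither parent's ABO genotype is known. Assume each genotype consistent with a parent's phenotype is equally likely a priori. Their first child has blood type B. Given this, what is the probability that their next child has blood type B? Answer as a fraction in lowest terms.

Possible genotypes: Wren ∈ {AA, AO}; Quinn ∈ {BB, BO}.
Weight each parental genotype pair by prior × P(type-B child):
  AO × BB: posterior weight 2/3; P(next child type B) = 1/2.
  AO × BO: posterior weight 1/3; P(next child type B) = 1/4.
Weighted sum = 5/12.

5/12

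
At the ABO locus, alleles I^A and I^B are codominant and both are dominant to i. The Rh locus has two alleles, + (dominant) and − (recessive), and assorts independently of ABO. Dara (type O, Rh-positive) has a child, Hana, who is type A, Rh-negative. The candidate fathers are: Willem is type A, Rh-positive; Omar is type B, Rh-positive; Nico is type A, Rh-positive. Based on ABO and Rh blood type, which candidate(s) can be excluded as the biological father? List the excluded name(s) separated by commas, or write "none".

Omar

A candidate is excluded only if no genotype consistent with his phenotype could produce a type A, Rh-negative child with a type O, Rh-positive mother.
Omar (type B, Rh+): no genotype consistent with that phenotype can produce a type-A Rh- child with a type-O mother.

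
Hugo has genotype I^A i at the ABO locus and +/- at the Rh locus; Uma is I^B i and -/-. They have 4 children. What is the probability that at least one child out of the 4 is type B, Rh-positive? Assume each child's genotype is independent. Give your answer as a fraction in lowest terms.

ABO cross I^A i × I^B i → 1/4 O, 1/4 A, 1/4 B, 1/4 AB.
Rh cross +/- × -/- → 1/2 Rh+, 1/2 Rh-; so P(type B, Rh-positive) = 1/4 × 1/2 = 1/8 per child.
P(none) = (7/8)^4 = 2401/4096; P(at least one) = 1 − 2401/4096 = 1695/4096.

1695/4096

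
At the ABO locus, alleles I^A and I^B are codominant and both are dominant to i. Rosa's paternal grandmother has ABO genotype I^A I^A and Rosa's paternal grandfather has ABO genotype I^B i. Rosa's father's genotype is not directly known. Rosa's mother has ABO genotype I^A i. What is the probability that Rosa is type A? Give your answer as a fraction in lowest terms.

5/8

Rosa's father's ABO genotype from I^A I^A × I^B i: 1/2 I^A I^B, 1/2 I^A i.
Crossing each possibility with the mother I^A i and summing P(type A): 1/2·1/2 + 1/2·3/4 = 5/8.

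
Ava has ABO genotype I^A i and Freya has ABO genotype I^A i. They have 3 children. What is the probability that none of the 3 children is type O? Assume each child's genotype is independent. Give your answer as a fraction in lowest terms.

ABO cross I^A i × I^A i → 1/4 O, 3/4 A.
So P(type O) = 1/4 per child.
P(not type O) = 3/4 for one child; (3/4)^3 = 27/64.

27/64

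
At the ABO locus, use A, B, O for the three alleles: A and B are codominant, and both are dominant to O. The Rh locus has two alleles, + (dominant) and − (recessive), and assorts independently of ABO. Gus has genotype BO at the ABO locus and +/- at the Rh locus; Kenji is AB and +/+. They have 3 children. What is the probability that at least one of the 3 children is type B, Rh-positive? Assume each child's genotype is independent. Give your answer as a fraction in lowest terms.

ABO cross BO × AB → 1/4 A, 1/2 B, 1/4 AB.
Rh cross +/- × +/+ → 1 Rh+; so P(type B, Rh-positive) = 1/2 × 1 = 1/2 per child.
P(none) = (1/2)^3 = 1/8; P(at least one) = 1 − 1/8 = 7/8.

7/8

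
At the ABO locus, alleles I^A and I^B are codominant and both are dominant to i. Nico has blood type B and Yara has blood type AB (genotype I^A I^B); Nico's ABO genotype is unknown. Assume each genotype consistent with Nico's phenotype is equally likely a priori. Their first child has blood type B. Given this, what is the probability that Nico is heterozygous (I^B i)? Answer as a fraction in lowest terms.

1/2

Possible genotypes: Nico ∈ {I^B I^B, I^B i}; Yara ∈ {I^A I^B}.
Weight each parental genotype pair by prior × P(type-B child):
  I^B I^B × I^A I^B: posterior weight 1/2.
  I^B i × I^A I^B: posterior weight 1/2.
Sum the posterior weight over pairs where Nico is I^B i: 1/2.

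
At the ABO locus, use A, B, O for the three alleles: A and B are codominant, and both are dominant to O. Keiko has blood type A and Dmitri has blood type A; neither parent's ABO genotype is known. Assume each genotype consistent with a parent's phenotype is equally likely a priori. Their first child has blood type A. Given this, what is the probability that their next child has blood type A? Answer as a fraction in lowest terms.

Possible genotypes: Keiko ∈ {AA, AO}; Dmitri ∈ {AA, AO}.
Weight each parental genotype pair by prior × P(type-A child):
  AA × AA: posterior weight 4/15; P(next child type A) = 1.
  AA × AO: posterior weight 4/15; P(next child type A) = 1.
  AO × AA: posterior weight 4/15; P(next child type A) = 1.
  AO × AO: posterior weight 1/5; P(next child type A) = 3/4.
Weighted sum = 19/20.

19/20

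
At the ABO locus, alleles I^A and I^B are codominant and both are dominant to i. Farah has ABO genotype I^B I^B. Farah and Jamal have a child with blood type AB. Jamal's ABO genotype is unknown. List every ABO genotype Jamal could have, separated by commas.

For each candidate genotype of Jamal, check whether crossing it with I^B I^B can produce every observed child phenotype.
  I^A I^A → possible child types {AB} ✓
  I^A I^B → possible child types {B, AB} ✓
  I^A i → possible child types {B, AB} ✓
  I^B I^B → possible child types {B} ✗
  I^B i → possible child types {B} ✗
  i i → possible child types {B} ✗

I^A I^A, I^A I^B, I^A i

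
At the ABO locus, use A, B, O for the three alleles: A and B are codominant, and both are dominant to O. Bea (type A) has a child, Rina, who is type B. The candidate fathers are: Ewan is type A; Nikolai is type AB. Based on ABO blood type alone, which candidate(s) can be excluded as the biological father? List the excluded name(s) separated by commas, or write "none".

A candidate is excluded only if no genotype consistent with his phenotype could produce a type B child with a type A mother.
Ewan (type A): no genotype consistent with that phenotype can produce a type-B child with a type-A mother.

Ewan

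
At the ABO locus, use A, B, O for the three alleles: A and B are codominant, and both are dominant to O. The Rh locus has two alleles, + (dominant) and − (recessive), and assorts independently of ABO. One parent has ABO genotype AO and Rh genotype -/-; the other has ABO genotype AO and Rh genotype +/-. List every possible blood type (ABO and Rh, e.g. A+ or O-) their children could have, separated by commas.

O+, O-, A+, A-

Gametes from AO × AO give offspring ABO genotypes AA, AO, OO, i.e. phenotypes O, A.
Rh cross -/- × +/- → phenotypes Rh+, Rh-.
Combining independently: O+, O-, A+, A-.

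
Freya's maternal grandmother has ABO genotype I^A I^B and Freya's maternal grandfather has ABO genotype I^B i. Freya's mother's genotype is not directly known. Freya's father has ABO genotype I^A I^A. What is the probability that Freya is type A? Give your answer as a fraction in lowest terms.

1/2

Freya's mother's ABO genotype from I^A I^B × I^B i: 1/4 I^A I^B, 1/4 I^A i, 1/4 I^B I^B, 1/4 I^B i.
Crossing each possibility with the father I^A I^A and summing P(type A): 1/4·1/2 + 1/4·1 + 1/4·0 + 1/4·1/2 = 1/2.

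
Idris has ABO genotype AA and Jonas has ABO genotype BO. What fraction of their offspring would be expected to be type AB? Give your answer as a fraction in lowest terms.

1/2

ABO cross AA × BO → offspring phenotypes: 1/2 A, 1/2 AB.
So P(type AB) = 1/2.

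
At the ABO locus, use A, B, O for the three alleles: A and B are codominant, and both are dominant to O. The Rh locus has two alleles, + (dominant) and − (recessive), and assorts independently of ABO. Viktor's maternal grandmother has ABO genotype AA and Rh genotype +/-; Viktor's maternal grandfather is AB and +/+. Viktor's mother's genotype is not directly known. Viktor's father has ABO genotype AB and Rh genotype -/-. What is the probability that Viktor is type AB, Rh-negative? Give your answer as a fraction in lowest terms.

1/8

Viktor's mother's ABO genotype from AA × AB: 1/2 AA, 1/2 AB.
Crossing each possibility with the father AB and summing P(type AB): 1/2·1/2 + 1/2·1/2 = 1/2.
Similarly for Rh via the mother's Rh distribution: P(Rh-) = 1/4.
Independent loci: 1/2 × 1/4 = 1/8.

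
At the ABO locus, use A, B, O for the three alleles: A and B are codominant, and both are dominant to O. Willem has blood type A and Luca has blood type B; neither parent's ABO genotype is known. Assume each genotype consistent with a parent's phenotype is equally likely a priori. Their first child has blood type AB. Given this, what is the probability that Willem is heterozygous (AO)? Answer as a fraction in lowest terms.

1/3

Possible genotypes: Willem ∈ {AA, AO}; Luca ∈ {BB, BO}.
Weight each parental genotype pair by prior × P(type-AB child):
  AA × BB: posterior weight 4/9.
  AA × BO: posterior weight 2/9.
  AO × BB: posterior weight 2/9.
  AO × BO: posterior weight 1/9.
Sum the posterior weight over pairs where Willem is AO: 1/3.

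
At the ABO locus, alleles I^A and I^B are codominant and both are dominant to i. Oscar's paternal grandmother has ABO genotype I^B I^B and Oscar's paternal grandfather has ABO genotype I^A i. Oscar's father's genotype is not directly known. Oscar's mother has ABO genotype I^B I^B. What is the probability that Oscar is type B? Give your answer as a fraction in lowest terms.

3/4

Oscar's father's ABO genotype from I^B I^B × I^A i: 1/2 I^A I^B, 1/2 I^B i.
Crossing each possibility with the mother I^B I^B and summing P(type B): 1/2·1/2 + 1/2·1 = 3/4.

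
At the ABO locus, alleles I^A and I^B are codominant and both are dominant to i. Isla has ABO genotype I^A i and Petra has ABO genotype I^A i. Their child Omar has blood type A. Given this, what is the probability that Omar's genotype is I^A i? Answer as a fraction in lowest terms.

2/3

Cross I^A i × I^A i → 1/4 I^A I^A, 1/2 I^A i, 1/4 i i.
Type-A genotypes among offspring: I^A I^A (1/4), I^A i (1/2); total 3/4.
P(I^A i | type A) = (1/2) / (3/4) = 2/3.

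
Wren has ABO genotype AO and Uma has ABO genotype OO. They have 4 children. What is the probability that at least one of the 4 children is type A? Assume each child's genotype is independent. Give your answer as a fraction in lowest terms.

15/16

ABO cross AO × OO → 1/2 O, 1/2 A.
So P(type A) = 1/2 per child.
P(none) = (1/2)^4 = 1/16; P(at least one) = 1 − 1/16 = 15/16.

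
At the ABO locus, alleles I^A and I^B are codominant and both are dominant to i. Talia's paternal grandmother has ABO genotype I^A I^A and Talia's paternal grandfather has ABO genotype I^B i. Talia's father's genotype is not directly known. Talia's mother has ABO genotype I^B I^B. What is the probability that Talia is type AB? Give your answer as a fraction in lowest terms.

Talia's father's ABO genotype from I^A I^A × I^B i: 1/2 I^A I^B, 1/2 I^A i.
Crossing each possibility with the mother I^B I^B and summing P(type AB): 1/2·1/2 + 1/2·1/2 = 1/2.

1/2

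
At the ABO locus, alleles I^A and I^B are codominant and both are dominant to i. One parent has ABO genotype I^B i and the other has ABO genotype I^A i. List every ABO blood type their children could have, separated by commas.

O, A, B, AB

Gametes from I^B i × I^A i give offspring ABO genotypes I^A I^B, I^A i, I^B i, i i, i.e. phenotypes O, A, B, AB.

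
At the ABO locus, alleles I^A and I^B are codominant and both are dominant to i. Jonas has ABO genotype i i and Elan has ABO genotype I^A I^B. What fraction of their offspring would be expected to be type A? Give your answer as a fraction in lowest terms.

1/2

ABO cross i i × I^A I^B → offspring phenotypes: 1/2 A, 1/2 B.
So P(type A) = 1/2.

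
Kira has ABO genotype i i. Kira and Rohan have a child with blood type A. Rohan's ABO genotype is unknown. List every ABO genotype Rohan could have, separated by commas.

I^A I^A, I^A I^B, I^A i

For each candidate genotype of Rohan, check whether crossing it with i i can produce every observed child phenotype.
  I^A I^A → possible child types {A} ✓
  I^A I^B → possible child types {A, B} ✓
  I^A i → possible child types {O, A} ✓
  I^B I^B → possible child types {B} ✗
  I^B i → possible child types {O, B} ✗
  i i → possible child types {O} ✗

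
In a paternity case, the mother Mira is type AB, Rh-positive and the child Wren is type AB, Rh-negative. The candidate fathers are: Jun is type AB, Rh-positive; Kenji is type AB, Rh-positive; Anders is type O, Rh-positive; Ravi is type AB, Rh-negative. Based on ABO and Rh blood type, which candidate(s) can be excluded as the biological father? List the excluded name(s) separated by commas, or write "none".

A candidate is excluded only if no genotype consistent with his phenotype could produce a type AB, Rh-negative child with a type AB, Rh-positive mother.
Anders (type O, Rh+): no genotype consistent with that phenotype can produce a type-AB Rh- child with a type-AB mother.

Anders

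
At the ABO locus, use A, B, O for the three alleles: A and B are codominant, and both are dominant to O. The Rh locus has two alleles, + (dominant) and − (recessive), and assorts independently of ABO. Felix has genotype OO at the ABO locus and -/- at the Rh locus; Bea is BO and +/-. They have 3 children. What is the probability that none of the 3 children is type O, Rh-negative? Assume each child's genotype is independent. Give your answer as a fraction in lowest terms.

27/64

ABO cross OO × BO → 1/2 O, 1/2 B.
Rh cross -/- × +/- → 1/2 Rh+, 1/2 Rh-; so P(type O, Rh-negative) = 1/2 × 1/2 = 1/4 per child.
P(not type O, Rh-negative) = 3/4 for one child; (3/4)^3 = 27/64.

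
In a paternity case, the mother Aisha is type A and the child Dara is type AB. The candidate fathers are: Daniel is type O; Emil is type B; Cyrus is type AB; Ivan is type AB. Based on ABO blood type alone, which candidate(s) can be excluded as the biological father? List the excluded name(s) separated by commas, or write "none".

A candidate is excluded only if no genotype consistent with his phenotype could produce a type AB child with a type A mother.
Daniel (type O): no genotype consistent with that phenotype can produce a type-AB child with a type-A mother.

Daniel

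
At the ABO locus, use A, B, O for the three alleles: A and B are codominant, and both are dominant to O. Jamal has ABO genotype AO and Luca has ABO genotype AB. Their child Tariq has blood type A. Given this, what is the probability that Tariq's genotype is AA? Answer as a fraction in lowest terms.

Cross AO × AB → 1/4 AA, 1/4 AB, 1/4 AO, 1/4 BO.
Type-A genotypes among offspring: AA (1/4), AO (1/4); total 1/2.
P(AA | type A) = (1/4) / (1/2) = 1/2.

1/2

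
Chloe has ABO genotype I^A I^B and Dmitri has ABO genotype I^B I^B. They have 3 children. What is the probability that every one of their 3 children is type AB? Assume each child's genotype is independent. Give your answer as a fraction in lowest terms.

ABO cross I^A I^B × I^B I^B → 1/2 B, 1/2 AB.
So P(type AB) = 1/2 per child.
All 3 independent: (1/2)^3 = 1/8.

1/8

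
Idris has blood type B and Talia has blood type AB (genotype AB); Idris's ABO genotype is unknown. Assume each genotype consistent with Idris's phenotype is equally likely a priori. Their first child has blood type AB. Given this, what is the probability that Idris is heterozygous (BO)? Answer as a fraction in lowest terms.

1/3

Possible genotypes: Idris ∈ {BB, BO}; Talia ∈ {AB}.
Weight each parental genotype pair by prior × P(type-AB child):
  BB × AB: posterior weight 2/3.
  BO × AB: posterior weight 1/3.
Sum the posterior weight over pairs where Idris is BO: 1/3.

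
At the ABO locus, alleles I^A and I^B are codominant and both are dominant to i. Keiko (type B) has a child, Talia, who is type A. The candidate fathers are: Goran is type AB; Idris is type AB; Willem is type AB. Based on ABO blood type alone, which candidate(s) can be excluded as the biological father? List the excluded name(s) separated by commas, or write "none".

none

A candidate is excluded only if no genotype consistent with his phenotype could produce a type A child with a type B mother.
Every candidate has at least one consistent genotype combination, so none can be excluded.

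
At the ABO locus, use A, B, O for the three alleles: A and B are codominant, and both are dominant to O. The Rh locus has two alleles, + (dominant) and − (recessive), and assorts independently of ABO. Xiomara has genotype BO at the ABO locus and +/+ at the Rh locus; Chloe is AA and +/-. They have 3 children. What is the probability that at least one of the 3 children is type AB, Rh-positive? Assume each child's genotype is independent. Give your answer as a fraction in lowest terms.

7/8

ABO cross BO × AA → 1/2 A, 1/2 AB.
Rh cross +/+ × +/- → 1 Rh+; so P(type AB, Rh-positive) = 1/2 × 1 = 1/2 per child.
P(none) = (1/2)^3 = 1/8; P(at least one) = 1 − 1/8 = 7/8.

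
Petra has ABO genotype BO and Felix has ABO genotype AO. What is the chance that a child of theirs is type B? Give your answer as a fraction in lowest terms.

ABO cross BO × AO → offspring phenotypes: 1/4 O, 1/4 A, 1/4 B, 1/4 AB.
So P(type B) = 1/4.

1/4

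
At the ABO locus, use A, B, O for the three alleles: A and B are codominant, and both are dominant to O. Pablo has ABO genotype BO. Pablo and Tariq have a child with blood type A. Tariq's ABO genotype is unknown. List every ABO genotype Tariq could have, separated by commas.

AA, AB, AO

For each candidate genotype of Tariq, check whether crossing it with BO can produce every observed child phenotype.
  AA → possible child types {A, AB} ✓
  AB → possible child types {A, B, AB} ✓
  AO → possible child types {O, A, B, AB} ✓
  BB → possible child types {B} ✗
  BO → possible child types {O, B} ✗
  OO → possible child types {O, B} ✗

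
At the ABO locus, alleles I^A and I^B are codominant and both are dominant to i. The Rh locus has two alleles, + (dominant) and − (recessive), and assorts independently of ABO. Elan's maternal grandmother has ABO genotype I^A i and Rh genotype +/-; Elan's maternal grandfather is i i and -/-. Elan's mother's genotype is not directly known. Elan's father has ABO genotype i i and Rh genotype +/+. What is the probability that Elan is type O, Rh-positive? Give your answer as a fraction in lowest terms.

3/4

Elan's mother's ABO genotype from I^A i × i i: 1/2 I^A i, 1/2 i i.
Crossing each possibility with the father i i and summing P(type O): 1/2·1/2 + 1/2·1 = 3/4.
Similarly for Rh via the mother's Rh distribution: P(Rh+) = 1.
Independent loci: 3/4 × 1 = 3/4.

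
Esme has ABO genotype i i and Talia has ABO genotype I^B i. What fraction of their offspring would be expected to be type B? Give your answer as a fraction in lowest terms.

1/2

ABO cross i i × I^B i → offspring phenotypes: 1/2 O, 1/2 B.
So P(type B) = 1/2.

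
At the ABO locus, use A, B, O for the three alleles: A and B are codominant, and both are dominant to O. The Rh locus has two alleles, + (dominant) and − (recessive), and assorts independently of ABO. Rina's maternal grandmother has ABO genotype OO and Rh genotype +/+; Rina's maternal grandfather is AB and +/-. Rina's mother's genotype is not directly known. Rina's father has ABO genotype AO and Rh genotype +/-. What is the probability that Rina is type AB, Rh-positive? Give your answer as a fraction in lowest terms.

7/64

Rina's mother's ABO genotype from OO × AB: 1/2 AO, 1/2 BO.
Crossing each possibility with the father AO and summing P(type AB): 1/2·0 + 1/2·1/4 = 1/8.
Similarly for Rh via the mother's Rh distribution: P(Rh+) = 7/8.
Independent loci: 1/8 × 7/8 = 7/64.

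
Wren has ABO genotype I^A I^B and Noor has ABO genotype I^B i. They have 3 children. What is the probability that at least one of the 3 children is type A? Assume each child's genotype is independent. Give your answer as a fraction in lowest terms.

ABO cross I^A I^B × I^B i → 1/4 A, 1/2 B, 1/4 AB.
So P(type A) = 1/4 per child.
P(none) = (3/4)^3 = 27/64; P(at least one) = 1 − 27/64 = 37/64.

37/64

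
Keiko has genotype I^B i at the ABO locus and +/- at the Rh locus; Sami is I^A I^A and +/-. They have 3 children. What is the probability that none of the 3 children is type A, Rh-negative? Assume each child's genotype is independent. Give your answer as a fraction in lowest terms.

ABO cross I^B i × I^A I^A → 1/2 A, 1/2 AB.
Rh cross +/- × +/- → 3/4 Rh+, 1/4 Rh-; so P(type A, Rh-negative) = 1/2 × 1/4 = 1/8 per child.
P(not type A, Rh-negative) = 7/8 for one child; (7/8)^3 = 343/512.

343/512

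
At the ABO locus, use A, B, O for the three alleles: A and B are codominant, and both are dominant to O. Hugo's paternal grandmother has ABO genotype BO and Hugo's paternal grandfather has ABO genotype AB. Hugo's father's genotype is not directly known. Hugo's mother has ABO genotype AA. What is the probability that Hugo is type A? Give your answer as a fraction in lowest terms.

1/2

Hugo's father's ABO genotype from BO × AB: 1/4 AB, 1/4 AO, 1/4 BB, 1/4 BO.
Crossing each possibility with the mother AA and summing P(type A): 1/4·1/2 + 1/4·1 + 1/4·0 + 1/4·1/2 = 1/2.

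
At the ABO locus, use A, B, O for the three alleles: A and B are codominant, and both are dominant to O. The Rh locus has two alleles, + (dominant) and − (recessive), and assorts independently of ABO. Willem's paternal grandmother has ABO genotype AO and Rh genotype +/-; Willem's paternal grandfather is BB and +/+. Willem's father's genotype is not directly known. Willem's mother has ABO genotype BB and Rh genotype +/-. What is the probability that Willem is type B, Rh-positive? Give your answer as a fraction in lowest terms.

21/32

Willem's father's ABO genotype from AO × BB: 1/2 AB, 1/2 BO.
Crossing each possibility with the mother BB and summing P(type B): 1/2·1/2 + 1/2·1 = 3/4.
Similarly for Rh via the father's Rh distribution: P(Rh+) = 7/8.
Independent loci: 3/4 × 7/8 = 21/32.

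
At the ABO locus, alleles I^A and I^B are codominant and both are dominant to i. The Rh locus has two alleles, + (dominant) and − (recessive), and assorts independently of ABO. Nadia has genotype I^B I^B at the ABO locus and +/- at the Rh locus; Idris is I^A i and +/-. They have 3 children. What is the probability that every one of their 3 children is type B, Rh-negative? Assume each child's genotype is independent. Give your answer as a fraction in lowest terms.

1/512

ABO cross I^B I^B × I^A i → 1/2 B, 1/2 AB.
Rh cross +/- × +/- → 3/4 Rh+, 1/4 Rh-; so P(type B, Rh-negative) = 1/2 × 1/4 = 1/8 per child.
All 3 independent: (1/8)^3 = 1/512.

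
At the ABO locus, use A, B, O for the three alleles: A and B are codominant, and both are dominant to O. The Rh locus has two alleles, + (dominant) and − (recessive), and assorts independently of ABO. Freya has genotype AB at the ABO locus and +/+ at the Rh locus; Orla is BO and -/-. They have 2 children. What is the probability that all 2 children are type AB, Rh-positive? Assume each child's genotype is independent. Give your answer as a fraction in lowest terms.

ABO cross AB × BO → 1/4 A, 1/2 B, 1/4 AB.
Rh cross +/+ × -/- → 1 Rh+; so P(type AB, Rh-positive) = 1/4 × 1 = 1/4 per child.
All 2 independent: (1/4)^2 = 1/16.

1/16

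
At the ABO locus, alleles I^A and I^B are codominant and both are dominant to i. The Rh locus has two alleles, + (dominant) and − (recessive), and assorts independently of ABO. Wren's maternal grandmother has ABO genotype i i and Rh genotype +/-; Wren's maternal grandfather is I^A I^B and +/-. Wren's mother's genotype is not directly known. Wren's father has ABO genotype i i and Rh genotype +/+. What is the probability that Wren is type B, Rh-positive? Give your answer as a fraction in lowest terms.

1/4

Wren's mother's ABO genotype from i i × I^A I^B: 1/2 I^A i, 1/2 I^B i.
Crossing each possibility with the father i i and summing P(type B): 1/2·0 + 1/2·1/2 = 1/4.
Similarly for Rh via the mother's Rh distribution: P(Rh+) = 1.
Independent loci: 1/4 × 1 = 1/4.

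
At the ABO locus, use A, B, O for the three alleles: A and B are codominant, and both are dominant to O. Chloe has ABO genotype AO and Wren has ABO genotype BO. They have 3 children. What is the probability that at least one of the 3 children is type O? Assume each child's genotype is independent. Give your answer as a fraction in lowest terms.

37/64

ABO cross AO × BO → 1/4 O, 1/4 A, 1/4 B, 1/4 AB.
So P(type O) = 1/4 per child.
P(none) = (3/4)^3 = 27/64; P(at least one) = 1 − 27/64 = 37/64.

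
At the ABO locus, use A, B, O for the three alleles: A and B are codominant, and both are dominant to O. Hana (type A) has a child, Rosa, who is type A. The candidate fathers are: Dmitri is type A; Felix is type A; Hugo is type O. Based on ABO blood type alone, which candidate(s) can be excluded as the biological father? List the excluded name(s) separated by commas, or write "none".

none

A candidate is excluded only if no genotype consistent with his phenotype could produce a type A child with a type A mother.
Every candidate has at least one consistent genotype combination, so none can be excluded.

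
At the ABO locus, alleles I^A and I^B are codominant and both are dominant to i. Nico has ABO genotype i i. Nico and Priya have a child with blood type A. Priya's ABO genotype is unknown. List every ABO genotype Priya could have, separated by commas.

I^A I^A, I^A I^B, I^A i

For each candidate genotype of Priya, check whether crossing it with i i can produce every observed child phenotype.
  I^A I^A → possible child types {A} ✓
  I^A I^B → possible child types {A, B} ✓
  I^A i → possible child types {O, A} ✓
  I^B I^B → possible child types {B} ✗
  I^B i → possible child types {O, B} ✗
  i i → possible child types {O} ✗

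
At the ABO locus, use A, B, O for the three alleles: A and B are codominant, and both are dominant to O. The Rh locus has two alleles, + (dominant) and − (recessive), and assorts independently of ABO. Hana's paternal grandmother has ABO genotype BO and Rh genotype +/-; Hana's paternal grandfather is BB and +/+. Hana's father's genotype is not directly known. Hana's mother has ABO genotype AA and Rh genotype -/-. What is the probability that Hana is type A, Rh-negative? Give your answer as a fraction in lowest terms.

Hana's father's ABO genotype from BO × BB: 1/2 BB, 1/2 BO.
Crossing each possibility with the mother AA and summing P(type A): 1/2·0 + 1/2·1/2 = 1/4.
Similarly for Rh via the father's Rh distribution: P(Rh-) = 1/4.
Independent loci: 1/4 × 1/4 = 1/16.

1/16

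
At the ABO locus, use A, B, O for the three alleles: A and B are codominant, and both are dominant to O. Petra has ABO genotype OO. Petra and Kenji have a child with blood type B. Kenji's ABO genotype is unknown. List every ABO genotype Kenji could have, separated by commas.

AB, BB, BO

For each candidate genotype of Kenji, check whether crossing it with OO can produce every observed child phenotype.
  AA → possible child types {A} ✗
  AB → possible child types {A, B} ✓
  AO → possible child types {O, A} ✗
  BB → possible child types {B} ✓
  BO → possible child types {O, B} ✓
  OO → possible child types {O} ✗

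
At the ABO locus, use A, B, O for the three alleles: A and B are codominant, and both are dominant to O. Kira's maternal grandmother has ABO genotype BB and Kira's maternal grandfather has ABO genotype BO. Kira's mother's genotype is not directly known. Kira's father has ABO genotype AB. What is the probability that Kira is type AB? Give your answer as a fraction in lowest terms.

Kira's mother's ABO genotype from BB × BO: 1/2 BB, 1/2 BO.
Crossing each possibility with the father AB and summing P(type AB): 1/2·1/2 + 1/2·1/4 = 3/8.

3/8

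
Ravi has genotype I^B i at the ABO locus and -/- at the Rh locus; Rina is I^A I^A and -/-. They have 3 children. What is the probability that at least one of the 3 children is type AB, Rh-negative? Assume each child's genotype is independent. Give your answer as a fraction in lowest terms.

7/8

ABO cross I^B i × I^A I^A → 1/2 A, 1/2 AB.
Rh cross -/- × -/- → 1 Rh-; so P(type AB, Rh-negative) = 1/2 × 1 = 1/2 per child.
P(none) = (1/2)^3 = 1/8; P(at least one) = 1 − 1/8 = 7/8.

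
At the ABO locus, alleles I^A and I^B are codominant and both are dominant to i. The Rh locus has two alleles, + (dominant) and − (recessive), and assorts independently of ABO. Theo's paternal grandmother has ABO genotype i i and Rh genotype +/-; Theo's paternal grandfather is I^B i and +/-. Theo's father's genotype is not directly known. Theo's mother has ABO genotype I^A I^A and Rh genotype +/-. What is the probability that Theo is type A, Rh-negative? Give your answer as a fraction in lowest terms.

Theo's father's ABO genotype from i i × I^B i: 1/2 I^B i, 1/2 i i.
Crossing each possibility with the mother I^A I^A and summing P(type A): 1/2·1/2 + 1/2·1 = 3/4.
Similarly for Rh via the father's Rh distribution: P(Rh-) = 1/4.
Independent loci: 3/4 × 1/4 = 3/16.

3/16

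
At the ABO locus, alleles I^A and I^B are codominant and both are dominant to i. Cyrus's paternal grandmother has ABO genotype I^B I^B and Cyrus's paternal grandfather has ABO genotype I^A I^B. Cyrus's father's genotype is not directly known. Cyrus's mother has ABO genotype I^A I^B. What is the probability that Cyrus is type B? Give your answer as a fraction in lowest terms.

Cyrus's father's ABO genotype from I^B I^B × I^A I^B: 1/2 I^A I^B, 1/2 I^B I^B.
Crossing each possibility with the mother I^A I^B and summing P(type B): 1/2·1/4 + 1/2·1/2 = 3/8.

3/8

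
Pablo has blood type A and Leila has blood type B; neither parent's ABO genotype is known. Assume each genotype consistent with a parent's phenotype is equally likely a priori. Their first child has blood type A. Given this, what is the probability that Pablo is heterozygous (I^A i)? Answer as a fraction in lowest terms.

Possible genotypes: Pablo ∈ {I^A I^A, I^A i}; Leila ∈ {I^B I^B, I^B i}.
Weight each parental genotype pair by prior × P(type-A child):
  I^A I^A × I^B i: posterior weight 2/3.
  I^A i × I^B i: posterior weight 1/3.
Sum the posterior weight over pairs where Pablo is I^A i: 1/3.

1/3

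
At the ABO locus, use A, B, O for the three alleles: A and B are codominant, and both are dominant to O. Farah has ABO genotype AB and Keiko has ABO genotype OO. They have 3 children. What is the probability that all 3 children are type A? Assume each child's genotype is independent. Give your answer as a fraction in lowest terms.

1/8

ABO cross AB × OO → 1/2 A, 1/2 B.
So P(type A) = 1/2 per child.
All 3 independent: (1/2)^3 = 1/8.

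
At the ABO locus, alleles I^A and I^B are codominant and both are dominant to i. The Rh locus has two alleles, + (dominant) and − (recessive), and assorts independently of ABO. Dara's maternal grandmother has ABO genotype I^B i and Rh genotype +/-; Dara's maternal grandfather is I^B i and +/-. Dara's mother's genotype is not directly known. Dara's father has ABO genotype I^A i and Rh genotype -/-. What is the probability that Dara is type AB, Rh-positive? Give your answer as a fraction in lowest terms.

Dara's mother's ABO genotype from I^B i × I^B i: 1/4 I^B I^B, 1/2 I^B i, 1/4 i i.
Crossing each possibility with the father I^A i and summing P(type AB): 1/4·1/2 + 1/2·1/4 + 1/4·0 = 1/4.
Similarly for Rh via the mother's Rh distribution: P(Rh+) = 1/2.
Independent loci: 1/4 × 1/2 = 1/8.

1/8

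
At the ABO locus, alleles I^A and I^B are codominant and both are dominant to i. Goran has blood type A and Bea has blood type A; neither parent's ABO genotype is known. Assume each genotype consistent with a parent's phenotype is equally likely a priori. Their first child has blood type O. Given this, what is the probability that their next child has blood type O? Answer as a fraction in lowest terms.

Possible genotypes: Goran ∈ {I^A I^A, I^A i}; Bea ∈ {I^A I^A, I^A i}.
Weight each parental genotype pair by prior × P(type-O child):
  I^A i × I^A i: posterior weight 1; P(next child type O) = 1/4.
Weighted sum = 1/4.

1/4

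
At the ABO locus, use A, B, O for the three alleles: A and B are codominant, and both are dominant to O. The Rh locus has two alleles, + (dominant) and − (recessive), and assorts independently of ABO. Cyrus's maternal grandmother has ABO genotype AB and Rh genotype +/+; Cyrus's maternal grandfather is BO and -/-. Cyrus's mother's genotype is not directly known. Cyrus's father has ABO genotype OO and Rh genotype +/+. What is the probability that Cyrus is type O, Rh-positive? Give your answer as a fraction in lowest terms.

Cyrus's mother's ABO genotype from AB × BO: 1/4 AB, 1/4 AO, 1/4 BB, 1/4 BO.
Crossing each possibility with the father OO and summing P(type O): 1/4·0 + 1/4·1/2 + 1/4·0 + 1/4·1/2 = 1/4.
Similarly for Rh via the mother's Rh distribution: P(Rh+) = 1.
Independent loci: 1/4 × 1 = 1/4.

1/4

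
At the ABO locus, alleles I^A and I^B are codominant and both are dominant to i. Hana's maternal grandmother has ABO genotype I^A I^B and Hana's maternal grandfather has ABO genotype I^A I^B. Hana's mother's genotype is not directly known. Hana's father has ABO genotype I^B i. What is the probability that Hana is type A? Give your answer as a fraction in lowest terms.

1/4

Hana's mother's ABO genotype from I^A I^B × I^A I^B: 1/4 I^A I^A, 1/2 I^A I^B, 1/4 I^B I^B.
Crossing each possibility with the father I^B i and summing P(type A): 1/4·1/2 + 1/2·1/4 + 1/4·0 = 1/4.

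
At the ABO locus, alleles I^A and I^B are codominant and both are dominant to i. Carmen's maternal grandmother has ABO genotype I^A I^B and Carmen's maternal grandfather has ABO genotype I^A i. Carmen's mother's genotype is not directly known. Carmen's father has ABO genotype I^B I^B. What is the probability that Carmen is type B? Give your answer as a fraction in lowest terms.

Carmen's mother's ABO genotype from I^A I^B × I^A i: 1/4 I^A I^A, 1/4 I^A I^B, 1/4 I^A i, 1/4 I^B i.
Crossing each possibility with the father I^B I^B and summing P(type B): 1/4·0 + 1/4·1/2 + 1/4·1/2 + 1/4·1 = 1/2.

1/2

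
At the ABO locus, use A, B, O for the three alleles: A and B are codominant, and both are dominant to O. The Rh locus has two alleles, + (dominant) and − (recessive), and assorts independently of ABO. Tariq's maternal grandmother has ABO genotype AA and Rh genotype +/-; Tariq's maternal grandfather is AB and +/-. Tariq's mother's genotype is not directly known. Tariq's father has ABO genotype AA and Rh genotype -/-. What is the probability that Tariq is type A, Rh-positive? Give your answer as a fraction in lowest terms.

3/8

Tariq's mother's ABO genotype from AA × AB: 1/2 AA, 1/2 AB.
Crossing each possibility with the father AA and summing P(type A): 1/2·1 + 1/2·1/2 = 3/4.
Similarly for Rh via the mother's Rh distribution: P(Rh+) = 1/2.
Independent loci: 3/4 × 1/2 = 3/8.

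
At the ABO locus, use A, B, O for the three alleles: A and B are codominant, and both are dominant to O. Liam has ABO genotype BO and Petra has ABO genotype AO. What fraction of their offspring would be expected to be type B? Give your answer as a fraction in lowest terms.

1/4

ABO cross BO × AO → offspring phenotypes: 1/4 O, 1/4 A, 1/4 B, 1/4 AB.
So P(type B) = 1/4.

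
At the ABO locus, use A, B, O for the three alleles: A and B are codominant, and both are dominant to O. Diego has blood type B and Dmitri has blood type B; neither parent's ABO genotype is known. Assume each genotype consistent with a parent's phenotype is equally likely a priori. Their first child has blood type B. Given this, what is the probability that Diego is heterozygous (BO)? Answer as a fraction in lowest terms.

7/15

Possible genotypes: Diego ∈ {BB, BO}; Dmitri ∈ {BB, BO}.
Weight each parental genotype pair by prior × P(type-B child):
  BB × BB: posterior weight 4/15.
  BB × BO: posterior weight 4/15.
  BO × BB: posterior weight 4/15.
  BO × BO: posterior weight 1/5.
Sum the posterior weight over pairs where Diego is BO: 7/15.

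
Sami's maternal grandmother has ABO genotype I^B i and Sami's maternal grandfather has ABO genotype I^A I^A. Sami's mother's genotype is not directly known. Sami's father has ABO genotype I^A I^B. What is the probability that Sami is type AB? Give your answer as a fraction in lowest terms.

3/8

Sami's mother's ABO genotype from I^B i × I^A I^A: 1/2 I^A I^B, 1/2 I^A i.
Crossing each possibility with the father I^A I^B and summing P(type AB): 1/2·1/2 + 1/2·1/4 = 3/8.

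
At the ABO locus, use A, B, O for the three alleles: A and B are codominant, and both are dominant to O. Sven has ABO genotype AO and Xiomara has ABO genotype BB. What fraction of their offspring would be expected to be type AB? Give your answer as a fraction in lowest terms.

1/2

ABO cross AO × BB → offspring phenotypes: 1/2 B, 1/2 AB.
So P(type AB) = 1/2.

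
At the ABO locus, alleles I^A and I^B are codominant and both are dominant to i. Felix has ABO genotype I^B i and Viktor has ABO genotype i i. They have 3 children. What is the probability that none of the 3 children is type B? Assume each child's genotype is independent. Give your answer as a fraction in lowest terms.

ABO cross I^B i × i i → 1/2 O, 1/2 B.
So P(type B) = 1/2 per child.
P(not type B) = 1/2 for one child; (1/2)^3 = 1/8.

1/8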